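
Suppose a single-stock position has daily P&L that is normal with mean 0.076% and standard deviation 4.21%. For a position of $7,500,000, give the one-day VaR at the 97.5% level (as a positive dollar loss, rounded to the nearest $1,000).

At 97.5% one-sided, z = 1.960.
VaR = −μ + z·σ = −(0.076%) + 1.960 × 4.21% = 8.176%.
On $7,500,000: 0.08176 × $7,500,000 = $613,200.

$613,000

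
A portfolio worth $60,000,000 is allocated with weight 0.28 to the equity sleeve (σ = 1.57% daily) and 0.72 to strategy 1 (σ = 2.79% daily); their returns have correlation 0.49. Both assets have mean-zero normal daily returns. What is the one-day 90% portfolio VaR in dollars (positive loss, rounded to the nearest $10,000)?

σ_p² = 0.28²·1.57² + 0.72²·2.79² + 2·0.49·0.28·0.72·1.57·2.79 = 5.0939 (%²).
σ_p = √5.0939 = 2.257%.
At 90%, z = 1.282.
VaR = 1.282 × 2.257% = 2.893%; on $60,000,000 that is $1,735,800.

$1,740,000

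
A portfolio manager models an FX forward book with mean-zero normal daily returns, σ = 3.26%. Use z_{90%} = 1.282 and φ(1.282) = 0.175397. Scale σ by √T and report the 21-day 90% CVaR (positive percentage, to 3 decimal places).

σ_{21d} = 3.26% × √21 = 14.939%.
ES multiplier = φ(z)/(1−α) = 0.175397/0.1 = 1.754.
ES = 14.939% × 1.754 = 26.203%.

26.203%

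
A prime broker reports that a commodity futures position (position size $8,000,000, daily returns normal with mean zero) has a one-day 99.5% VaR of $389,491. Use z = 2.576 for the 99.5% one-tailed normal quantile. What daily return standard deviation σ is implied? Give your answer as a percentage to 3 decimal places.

1.890%

VaR as a fraction: $389,491 / $8,000,000 = 4.869%.
σ = VaR / z = 4.869% / 2.576 = 1.890%.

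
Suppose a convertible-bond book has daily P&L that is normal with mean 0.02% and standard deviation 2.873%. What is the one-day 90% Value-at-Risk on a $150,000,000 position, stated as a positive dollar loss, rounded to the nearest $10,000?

$5,490,000

At 90% one-sided, z = 1.282.
VaR = −μ + z·σ = −(0.02%) + 1.282 × 2.873% = 3.663%.
On $150,000,000: 0.03663 × $150,000,000 = $5,494,500.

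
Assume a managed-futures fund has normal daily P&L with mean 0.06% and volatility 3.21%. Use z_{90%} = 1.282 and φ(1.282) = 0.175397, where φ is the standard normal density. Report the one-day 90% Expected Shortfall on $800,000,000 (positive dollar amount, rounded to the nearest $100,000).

$44,600,000

Tail multiplier: φ(z)/(1−α) = 0.175397 / 0.1 = 1.754.
ES = −(0.06%) + 3.21% × 1.754 = 5.570%.
On $800,000,000: 0.05570 × $800,000,000 = $44,560,000.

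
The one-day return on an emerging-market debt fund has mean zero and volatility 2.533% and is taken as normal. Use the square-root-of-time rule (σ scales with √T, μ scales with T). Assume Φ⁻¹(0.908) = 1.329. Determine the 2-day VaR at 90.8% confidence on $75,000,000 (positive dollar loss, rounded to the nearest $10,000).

σ_{2d} = 2.533% × √2 = 3.582%.
VaR = 1.329 × 3.582% = 4.760%.
On $75,000,000: 0.04760 × $75,000,000 = $3,570,000.

$3,570,000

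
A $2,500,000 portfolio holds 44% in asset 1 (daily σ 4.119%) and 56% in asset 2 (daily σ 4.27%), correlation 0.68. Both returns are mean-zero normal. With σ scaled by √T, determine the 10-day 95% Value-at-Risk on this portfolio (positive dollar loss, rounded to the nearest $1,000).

σ_p = √(0.44²·4.119² + 0.56²·4.27² + 2·0.68·0.44·0.56·4.119·4.27) = 3.860%.
σ_{10d} = 3.860% × √10 = 12.206%.
z(95%) = 1.645.
VaR = 1.645 × 12.206% = 20.079%; on $2,500,000 that is $501,975.

$502,000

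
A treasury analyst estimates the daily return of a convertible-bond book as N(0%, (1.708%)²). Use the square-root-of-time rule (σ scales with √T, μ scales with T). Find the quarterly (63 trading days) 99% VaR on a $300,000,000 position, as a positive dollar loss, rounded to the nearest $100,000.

At 99%, z = 2.326.
σ_{63d} = 1.708% × √63 = 13.557%.
VaR = 2.326 × 13.557% = 31.534%.
On $300,000,000: 0.31534 × $300,000,000 = $94,602,000.

$94,600,000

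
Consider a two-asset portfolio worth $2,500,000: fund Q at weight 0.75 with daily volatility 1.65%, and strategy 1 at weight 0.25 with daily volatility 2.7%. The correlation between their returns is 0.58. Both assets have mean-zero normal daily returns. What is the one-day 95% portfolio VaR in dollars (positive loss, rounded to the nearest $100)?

σ_p² = 0.75²·1.65² + 0.25²·2.7² + 2·0.58·0.75·0.25·1.65·2.7 = 2.9560 (%²).
σ_p = √2.9560 = 1.719%.
At 95%, z = 1.645.
VaR = 1.645 × 1.719% = 2.828%; on $2,500,000 that is $70,700.

$70,700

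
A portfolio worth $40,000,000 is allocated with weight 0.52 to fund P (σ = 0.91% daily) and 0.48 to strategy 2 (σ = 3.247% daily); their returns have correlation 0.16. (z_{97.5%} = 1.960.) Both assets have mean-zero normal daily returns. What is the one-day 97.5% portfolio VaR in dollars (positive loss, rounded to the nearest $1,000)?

$1,333,000

σ_p² = 0.52²·0.91² + 0.48²·3.247² + 2·0.16·0.52·0.48·0.91·3.247 = 2.8890 (%²).
σ_p = √2.8890 = 1.700%.
VaR = 1.960 × 1.700% = 3.332%; on $40,000,000 that is $1,332,800.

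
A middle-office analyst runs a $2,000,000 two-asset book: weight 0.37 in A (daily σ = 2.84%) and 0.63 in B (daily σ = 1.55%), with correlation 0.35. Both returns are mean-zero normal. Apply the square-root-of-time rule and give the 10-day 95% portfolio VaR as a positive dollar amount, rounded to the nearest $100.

σ_p = √(0.37²·2.84² + 0.63²·1.55² + 2·0.35·0.37·0.63·2.84·1.55) = 1.666%.
σ_{10d} = 1.666% × √10 = 5.268%.
z(95%) = 1.645.
VaR = 1.645 × 5.268% = 8.666%; on $2,000,000 that is $173,320.

$173,300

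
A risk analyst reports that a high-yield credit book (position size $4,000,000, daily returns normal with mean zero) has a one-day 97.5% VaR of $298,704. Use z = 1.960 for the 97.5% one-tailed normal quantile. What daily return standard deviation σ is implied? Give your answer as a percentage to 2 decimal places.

VaR as a fraction: $298,704 / $4,000,000 = 7.468%.
σ = VaR / z = 7.468% / 1.960 = 3.810%.

3.81%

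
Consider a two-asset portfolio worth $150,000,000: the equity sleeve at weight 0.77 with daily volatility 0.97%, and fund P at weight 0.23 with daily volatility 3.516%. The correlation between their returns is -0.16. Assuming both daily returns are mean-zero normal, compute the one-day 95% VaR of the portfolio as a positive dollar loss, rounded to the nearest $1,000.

σ_p² = 0.77²·0.97² + 0.23²·3.516² + 2·-0.16·0.77·0.23·0.97·3.516 = 1.0185 (%²).
σ_p = √1.0185 = 1.009%.
At 95%, z = 1.645.
VaR = 1.645 × 1.009% = 1.660%; on $150,000,000 that is $2,490,000.

$2,490,000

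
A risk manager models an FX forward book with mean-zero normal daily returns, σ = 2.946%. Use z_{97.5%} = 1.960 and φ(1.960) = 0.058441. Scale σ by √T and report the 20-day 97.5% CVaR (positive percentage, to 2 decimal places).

30.80%

σ_{20d} = 2.946% × √20 = 13.175%.
ES multiplier = φ(z)/(1−α) = 0.058441/0.025 = 2.338.
ES = 13.175% × 2.338 = 30.803%.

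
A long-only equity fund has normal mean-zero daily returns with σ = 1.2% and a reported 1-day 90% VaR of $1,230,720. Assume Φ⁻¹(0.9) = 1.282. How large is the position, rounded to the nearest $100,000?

$80,000,000

VaR as a fraction of value: z·σ = 1.282 × 1.2% = 1.5384%.
Position = $1,230,720 / 0.015384 = $80,000,000.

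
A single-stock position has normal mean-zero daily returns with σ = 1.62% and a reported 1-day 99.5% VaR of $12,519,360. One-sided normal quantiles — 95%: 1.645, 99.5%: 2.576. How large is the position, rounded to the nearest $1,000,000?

$300,000,000

VaR as a fraction of value: z·σ = 2.576 × 1.62% = 4.17312%.
Position = $12,519,360 / 0.0417312 = $300,000,000.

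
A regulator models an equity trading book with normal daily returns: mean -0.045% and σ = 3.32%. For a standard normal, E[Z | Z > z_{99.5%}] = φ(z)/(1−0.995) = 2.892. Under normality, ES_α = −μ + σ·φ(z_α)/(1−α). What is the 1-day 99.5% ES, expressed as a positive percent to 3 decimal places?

ES = −(-0.045%) + 3.32% × 2.892 = 9.646%.

9.646%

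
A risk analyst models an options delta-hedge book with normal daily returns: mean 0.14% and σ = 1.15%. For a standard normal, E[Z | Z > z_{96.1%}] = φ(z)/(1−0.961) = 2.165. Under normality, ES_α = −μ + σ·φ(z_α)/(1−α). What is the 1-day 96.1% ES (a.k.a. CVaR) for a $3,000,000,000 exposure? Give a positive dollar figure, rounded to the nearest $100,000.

$70,500,000

ES = −(0.14%) + 1.15% × 2.165 = 2.350%.
On $3,000,000,000: 0.02350 × $3,000,000,000 = $70,500,000.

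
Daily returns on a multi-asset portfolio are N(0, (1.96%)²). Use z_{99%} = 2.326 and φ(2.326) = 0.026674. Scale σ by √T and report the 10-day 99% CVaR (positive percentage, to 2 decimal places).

16.53%

σ_{10d} = 1.96% × √10 = 6.198%.
ES multiplier = φ(z)/(1−α) = 0.026674/0.01 = 2.667.
ES = 6.198% × 2.667 = 16.530%.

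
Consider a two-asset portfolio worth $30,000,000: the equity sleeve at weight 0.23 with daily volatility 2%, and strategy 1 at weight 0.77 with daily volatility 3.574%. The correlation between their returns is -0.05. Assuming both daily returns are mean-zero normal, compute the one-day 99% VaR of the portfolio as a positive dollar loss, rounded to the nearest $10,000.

σ_p² = 0.23²·2² + 0.77²·3.574² + 2·-0.05·0.23·0.77·2·3.574 = 7.6584 (%²).
σ_p = √7.6584 = 2.767%.
At 99%, z = 2.326.
VaR = 2.326 × 2.767% = 6.436%; on $30,000,000 that is $1,930,800.

$1,930,000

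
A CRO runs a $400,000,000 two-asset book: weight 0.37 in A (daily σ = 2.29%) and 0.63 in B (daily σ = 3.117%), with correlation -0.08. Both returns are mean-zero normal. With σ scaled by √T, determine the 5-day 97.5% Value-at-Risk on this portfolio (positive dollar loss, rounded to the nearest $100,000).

$36,400,000

σ_p = √(0.37²·2.29² + 0.63²·3.117² + 2·-0.08·0.37·0.63·2.29·3.117) = 2.076%.
σ_{5d} = 2.076% × √5 = 4.642%.
z(97.5%) = 1.960.
VaR = 1.960 × 4.642% = 9.098%; on $400,000,000 that is $36,392,000.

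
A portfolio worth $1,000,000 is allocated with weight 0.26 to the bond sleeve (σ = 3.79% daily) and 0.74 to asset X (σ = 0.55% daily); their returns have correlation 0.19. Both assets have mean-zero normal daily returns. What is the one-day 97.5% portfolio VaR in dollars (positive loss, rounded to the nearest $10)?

σ_p² = 0.26²·3.79² + 0.74²·0.55² + 2·0.19·0.26·0.74·3.79·0.55 = 1.2891 (%²).
σ_p = √1.2891 = 1.135%.
At 97.5%, z = 1.960.
VaR = 1.960 × 1.135% = 2.225%; on $1,000,000 that is $22,250.

$22,250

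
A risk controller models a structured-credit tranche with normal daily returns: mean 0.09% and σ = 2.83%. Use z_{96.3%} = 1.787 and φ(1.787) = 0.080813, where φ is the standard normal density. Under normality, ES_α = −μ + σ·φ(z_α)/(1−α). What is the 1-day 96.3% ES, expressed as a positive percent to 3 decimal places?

6.091%

Tail multiplier: φ(z)/(1−α) = 0.080813 / 0.037 = 2.184.
ES = −(0.09%) + 2.83% × 2.184 = 6.091%.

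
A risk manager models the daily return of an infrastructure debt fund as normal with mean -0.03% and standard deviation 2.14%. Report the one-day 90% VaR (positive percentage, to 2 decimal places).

At 90% one-sided, z = 1.282.
VaR = −μ + z·σ = −(-0.03%) + 1.282 × 2.14% = 2.773%.

2.77%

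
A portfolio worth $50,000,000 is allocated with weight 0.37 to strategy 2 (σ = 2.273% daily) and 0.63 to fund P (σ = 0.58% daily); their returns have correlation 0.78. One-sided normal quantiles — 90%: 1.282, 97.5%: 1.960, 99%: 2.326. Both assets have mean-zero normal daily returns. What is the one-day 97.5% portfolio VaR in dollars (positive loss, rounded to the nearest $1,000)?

$1,126,000

σ_p² = 0.37²·2.273² + 0.63²·0.58² + 2·0.78·0.37·0.63·2.273·0.58 = 1.3202 (%²).
σ_p = √1.3202 = 1.149%.
VaR = 1.960 × 1.149% = 2.252%; on $50,000,000 that is $1,126,000.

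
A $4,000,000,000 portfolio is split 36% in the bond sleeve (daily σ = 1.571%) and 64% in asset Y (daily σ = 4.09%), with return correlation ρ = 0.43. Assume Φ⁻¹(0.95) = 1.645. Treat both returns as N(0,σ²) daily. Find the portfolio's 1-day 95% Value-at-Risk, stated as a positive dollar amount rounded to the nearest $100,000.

σ_p² = 0.36²·1.571² + 0.64²·4.09² + 2·0.43·0.36·0.64·1.571·4.09 = 8.4448 (%²).
σ_p = √8.4448 = 2.906%.
VaR = 1.645 × 2.906% = 4.780%; on $4,000,000,000 that is $191,200,000.

$191,200,000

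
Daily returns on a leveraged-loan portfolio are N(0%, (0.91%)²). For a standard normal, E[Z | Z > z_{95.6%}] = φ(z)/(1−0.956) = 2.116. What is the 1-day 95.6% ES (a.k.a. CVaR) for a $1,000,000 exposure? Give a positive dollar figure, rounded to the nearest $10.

$19,260

ES = 0.91% × 2.116 = 1.926%.
On $1,000,000: 0.01926 × $1,000,000 = $19,260.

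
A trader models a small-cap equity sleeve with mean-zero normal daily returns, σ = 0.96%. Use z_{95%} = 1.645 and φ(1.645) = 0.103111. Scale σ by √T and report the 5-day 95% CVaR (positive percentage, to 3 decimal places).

σ_{5d} = 0.96% × √5 = 2.147%.
ES multiplier = φ(z)/(1−α) = 0.103111/0.05 = 2.062.
ES = 2.147% × 2.062 = 4.427%.

4.427%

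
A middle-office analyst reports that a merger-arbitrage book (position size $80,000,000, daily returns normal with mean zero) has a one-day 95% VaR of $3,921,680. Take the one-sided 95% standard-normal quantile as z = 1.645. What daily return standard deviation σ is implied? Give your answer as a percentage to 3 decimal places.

2.980%

VaR as a fraction: $3,921,680 / $80,000,000 = 4.902%.
σ = VaR / z = 4.902% / 1.645 = 2.980%.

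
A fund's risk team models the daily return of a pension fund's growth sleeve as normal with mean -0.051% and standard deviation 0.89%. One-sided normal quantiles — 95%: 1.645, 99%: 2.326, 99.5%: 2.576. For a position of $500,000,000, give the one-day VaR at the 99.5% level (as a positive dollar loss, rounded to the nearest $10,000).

VaR = −μ + z·σ = −(-0.051%) + 2.576 × 0.89% = 2.344%.
On $500,000,000: 0.02344 × $500,000,000 = $11,720,000.

$11,720,000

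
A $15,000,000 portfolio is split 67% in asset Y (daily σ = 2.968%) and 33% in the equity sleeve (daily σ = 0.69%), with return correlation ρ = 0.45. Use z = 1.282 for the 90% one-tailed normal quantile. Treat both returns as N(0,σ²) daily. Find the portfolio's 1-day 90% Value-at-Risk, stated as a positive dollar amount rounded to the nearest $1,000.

σ_p² = 0.67²·2.968² + 0.33²·0.69² + 2·0.45·0.67·0.33·2.968·0.69 = 4.4137 (%²).
σ_p = √4.4137 = 2.101%.
VaR = 1.282 × 2.101% = 2.693%; on $15,000,000 that is $403,950.

$404,000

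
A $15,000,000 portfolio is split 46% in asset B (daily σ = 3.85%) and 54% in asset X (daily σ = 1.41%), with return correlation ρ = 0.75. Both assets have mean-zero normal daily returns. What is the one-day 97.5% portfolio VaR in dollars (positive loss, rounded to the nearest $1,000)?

$704,000

σ_p² = 0.46²·3.85² + 0.54²·1.41² + 2·0.75·0.46·0.54·3.85·1.41 = 5.7388 (%²).
σ_p = √5.7388 = 2.396%.
At 97.5%, z = 1.960.
VaR = 1.960 × 2.396% = 4.696%; on $15,000,000 that is $704,400.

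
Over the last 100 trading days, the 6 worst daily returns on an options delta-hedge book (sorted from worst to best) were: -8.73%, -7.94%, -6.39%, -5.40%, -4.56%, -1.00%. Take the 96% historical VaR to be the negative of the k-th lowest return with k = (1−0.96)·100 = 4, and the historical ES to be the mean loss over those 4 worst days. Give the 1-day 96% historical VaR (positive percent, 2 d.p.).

k = 4; the 4th lowest return is -5.40%, so VaR = 5.40%.

5.40%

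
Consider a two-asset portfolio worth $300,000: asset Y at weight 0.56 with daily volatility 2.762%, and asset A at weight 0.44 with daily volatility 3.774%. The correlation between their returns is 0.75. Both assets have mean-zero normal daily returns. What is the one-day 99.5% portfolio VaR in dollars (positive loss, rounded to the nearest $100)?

$23,200

σ_p² = 0.56²·2.762² + 0.44²·3.774² + 2·0.75·0.56·0.44·2.762·3.774 = 9.0024 (%²).
σ_p = √9.0024 = 3.000%.
At 99.5%, z = 2.576.
VaR = 2.576 × 3.000% = 7.728%; on $300,000 that is $23,184.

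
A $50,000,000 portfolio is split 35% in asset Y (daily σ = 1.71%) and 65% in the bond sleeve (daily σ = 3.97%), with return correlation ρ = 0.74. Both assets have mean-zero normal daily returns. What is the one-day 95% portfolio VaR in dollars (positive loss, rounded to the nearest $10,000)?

$2,510,000

σ_p² = 0.35²·1.71² + 0.65²·3.97² + 2·0.74·0.35·0.65·1.71·3.97 = 9.3029 (%²).
σ_p = √9.3029 = 3.050%.
At 95%, z = 1.645.
VaR = 1.645 × 3.050% = 5.017%; on $50,000,000 that is $2,508,500.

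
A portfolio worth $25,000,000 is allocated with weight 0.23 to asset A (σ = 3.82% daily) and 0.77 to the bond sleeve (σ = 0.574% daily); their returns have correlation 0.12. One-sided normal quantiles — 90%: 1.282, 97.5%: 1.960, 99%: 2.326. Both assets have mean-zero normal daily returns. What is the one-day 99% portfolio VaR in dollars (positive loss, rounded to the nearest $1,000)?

$599,000

σ_p² = 0.23²·3.82² + 0.77²·0.574² + 2·0.12·0.23·0.77·3.82·0.574 = 1.0605 (%²).
σ_p = √1.0605 = 1.030%.
VaR = 2.326 × 1.030% = 2.396%; on $25,000,000 that is $599,000.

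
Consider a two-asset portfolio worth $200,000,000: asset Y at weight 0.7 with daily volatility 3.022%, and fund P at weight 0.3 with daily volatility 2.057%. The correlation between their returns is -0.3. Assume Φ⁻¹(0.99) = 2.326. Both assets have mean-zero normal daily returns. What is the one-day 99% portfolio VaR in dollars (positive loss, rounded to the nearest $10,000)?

σ_p² = 0.7²·3.022² + 0.3²·2.057² + 2·-0.3·0.7·0.3·3.022·2.057 = 4.0725 (%²).
σ_p = √4.0725 = 2.018%.
VaR = 2.326 × 2.018% = 4.694%; on $200,000,000 that is $9,388,000.

$9,390,000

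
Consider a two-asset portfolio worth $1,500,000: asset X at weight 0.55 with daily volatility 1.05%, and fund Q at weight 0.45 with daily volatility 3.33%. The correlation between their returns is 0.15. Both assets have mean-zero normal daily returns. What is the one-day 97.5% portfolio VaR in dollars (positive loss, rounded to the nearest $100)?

$49,500

σ_p² = 0.55²·1.05² + 0.45²·3.33² + 2·0.15·0.55·0.45·1.05·3.33 = 2.8386 (%²).
σ_p = √2.8386 = 1.685%.
At 97.5%, z = 1.960.
VaR = 1.960 × 1.685% = 3.303%; on $1,500,000 that is $49,545.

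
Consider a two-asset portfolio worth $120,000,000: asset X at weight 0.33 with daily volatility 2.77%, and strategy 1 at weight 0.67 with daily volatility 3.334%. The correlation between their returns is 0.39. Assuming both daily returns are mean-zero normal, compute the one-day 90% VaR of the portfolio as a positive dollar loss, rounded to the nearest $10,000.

$4,190,000

σ_p² = 0.33²·2.77² + 0.67²·3.334² + 2·0.39·0.33·0.67·2.77·3.334 = 7.4180 (%²).
σ_p = √7.4180 = 2.724%.
At 90%, z = 1.282.
VaR = 1.282 × 2.724% = 3.492%; on $120,000,000 that is $4,190,400.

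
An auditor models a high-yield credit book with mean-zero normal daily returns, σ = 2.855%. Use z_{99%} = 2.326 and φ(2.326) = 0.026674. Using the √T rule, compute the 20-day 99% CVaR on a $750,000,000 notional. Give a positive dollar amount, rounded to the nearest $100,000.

$255,400,000

σ_{20d} = 2.855% × √20 = 12.768%.
ES multiplier = φ(z)/(1−α) = 0.026674/0.01 = 2.667.
ES = 12.768% × 2.667 = 34.052%; on $750,000,000: $255,390,000.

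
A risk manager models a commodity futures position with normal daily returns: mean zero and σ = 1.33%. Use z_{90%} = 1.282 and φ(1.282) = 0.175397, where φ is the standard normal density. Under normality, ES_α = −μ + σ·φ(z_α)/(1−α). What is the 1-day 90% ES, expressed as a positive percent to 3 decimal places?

Tail multiplier: φ(z)/(1−α) = 0.175397 / 0.1 = 1.754.
ES = 1.33% × 1.754 = 2.333%.

2.333%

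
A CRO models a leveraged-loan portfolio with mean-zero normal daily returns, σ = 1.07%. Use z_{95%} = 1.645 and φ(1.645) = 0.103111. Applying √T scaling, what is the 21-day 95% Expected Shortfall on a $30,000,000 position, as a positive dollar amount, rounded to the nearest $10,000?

$3,030,000

σ_{21d} = 1.07% × √21 = 4.903%.
ES multiplier = φ(z)/(1−α) = 0.103111/0.05 = 2.062.
ES = 4.903% × 2.062 = 10.110%; on $30,000,000: $3,033,000.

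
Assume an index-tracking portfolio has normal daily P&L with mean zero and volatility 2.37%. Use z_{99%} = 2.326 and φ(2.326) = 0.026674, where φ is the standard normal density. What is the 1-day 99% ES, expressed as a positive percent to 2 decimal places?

6.32%

Tail multiplier: φ(z)/(1−α) = 0.026674 / 0.01 = 2.667.
ES = 2.37% × 2.667 = 6.321%.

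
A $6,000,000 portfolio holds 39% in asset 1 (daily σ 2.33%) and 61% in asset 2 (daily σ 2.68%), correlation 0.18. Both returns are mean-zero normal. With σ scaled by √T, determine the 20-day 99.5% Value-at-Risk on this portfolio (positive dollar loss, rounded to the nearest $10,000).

σ_p = √(0.39²·2.33² + 0.61²·2.68² + 2·0.18·0.39·0.61·2.33·2.68) = 2.008%.
σ_{20d} = 2.008% × √20 = 8.980%.
z(99.5%) = 2.576.
VaR = 2.576 × 8.980% = 23.132%; on $6,000,000 that is $1,387,920.

$1,390,000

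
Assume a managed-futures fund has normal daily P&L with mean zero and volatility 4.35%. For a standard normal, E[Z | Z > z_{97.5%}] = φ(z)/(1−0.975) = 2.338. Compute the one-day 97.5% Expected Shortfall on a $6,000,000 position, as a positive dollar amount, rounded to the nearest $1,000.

$610,000

ES = 4.35% × 2.338 = 10.170%.
On $6,000,000: 0.10170 × $6,000,000 = $610,200.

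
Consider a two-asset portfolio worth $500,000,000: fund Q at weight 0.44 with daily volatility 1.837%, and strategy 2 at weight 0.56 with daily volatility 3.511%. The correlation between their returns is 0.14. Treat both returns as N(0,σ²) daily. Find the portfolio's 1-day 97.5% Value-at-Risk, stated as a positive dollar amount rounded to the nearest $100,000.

$21,800,000

σ_p² = 0.44²·1.837² + 0.56²·3.511² + 2·0.14·0.44·0.56·1.837·3.511 = 4.9641 (%²).
σ_p = √4.9641 = 2.228%.
At 97.5%, z = 1.960.
VaR = 1.960 × 2.228% = 4.367%; on $500,000,000 that is $21,835,000.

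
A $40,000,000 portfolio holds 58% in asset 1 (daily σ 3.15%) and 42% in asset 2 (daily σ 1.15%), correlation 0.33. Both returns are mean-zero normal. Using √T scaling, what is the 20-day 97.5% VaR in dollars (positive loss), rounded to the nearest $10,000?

σ_p = √(0.58²·3.15² + 0.42²·1.15² + 2·0.33·0.58·0.42·3.15·1.15) = 2.038%.
σ_{20d} = 2.038% × √20 = 9.114%.
z(97.5%) = 1.960.
VaR = 1.960 × 9.114% = 17.863%; on $40,000,000 that is $7,145,200.

$7,150,000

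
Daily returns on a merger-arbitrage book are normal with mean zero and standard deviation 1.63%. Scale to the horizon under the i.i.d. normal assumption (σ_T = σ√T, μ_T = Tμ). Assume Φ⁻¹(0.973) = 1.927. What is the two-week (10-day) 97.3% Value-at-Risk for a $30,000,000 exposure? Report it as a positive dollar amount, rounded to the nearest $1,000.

$2,980,000

σ_{10d} = 1.63% × √10 = 5.155%.
VaR = 1.927 × 5.155% = 9.934%.
On $30,000,000: 0.09934 × $30,000,000 = $2,980,200.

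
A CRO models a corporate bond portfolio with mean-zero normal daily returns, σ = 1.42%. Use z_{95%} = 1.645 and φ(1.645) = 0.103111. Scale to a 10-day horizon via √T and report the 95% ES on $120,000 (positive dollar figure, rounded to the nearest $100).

σ_{10d} = 1.42% × √10 = 4.490%.
ES multiplier = φ(z)/(1−α) = 0.103111/0.05 = 2.062.
ES = 4.490% × 2.062 = 9.258%; on $120,000: $11,110.

$11,100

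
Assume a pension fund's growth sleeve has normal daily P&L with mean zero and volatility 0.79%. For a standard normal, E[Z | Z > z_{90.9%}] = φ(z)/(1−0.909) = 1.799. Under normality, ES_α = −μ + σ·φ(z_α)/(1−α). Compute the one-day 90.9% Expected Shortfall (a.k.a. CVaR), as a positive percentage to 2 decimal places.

ES = 0.79% × 1.799 = 1.421%.

1.42%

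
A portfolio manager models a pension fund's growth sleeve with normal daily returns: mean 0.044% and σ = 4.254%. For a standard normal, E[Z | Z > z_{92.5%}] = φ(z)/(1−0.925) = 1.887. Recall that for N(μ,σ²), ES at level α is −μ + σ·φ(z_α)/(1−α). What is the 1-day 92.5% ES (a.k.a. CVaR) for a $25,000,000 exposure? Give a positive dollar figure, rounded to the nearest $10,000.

$2,000,000

ES = −(0.044%) + 4.254% × 1.887 = 7.983%.
On $25,000,000: 0.07983 × $25,000,000 = $1,995,750.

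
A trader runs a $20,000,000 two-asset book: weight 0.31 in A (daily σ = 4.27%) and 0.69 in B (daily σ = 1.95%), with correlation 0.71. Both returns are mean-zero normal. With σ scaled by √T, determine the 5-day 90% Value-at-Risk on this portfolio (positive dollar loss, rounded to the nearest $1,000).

σ_p = √(0.31²·4.27² + 0.69²·1.95² + 2·0.71·0.31·0.69·4.27·1.95) = 2.468%.
σ_{5d} = 2.468% × √5 = 5.519%.
z(90%) = 1.282.
VaR = 1.282 × 5.519% = 7.075%; on $20,000,000 that is $1,415,000.

$1,415,000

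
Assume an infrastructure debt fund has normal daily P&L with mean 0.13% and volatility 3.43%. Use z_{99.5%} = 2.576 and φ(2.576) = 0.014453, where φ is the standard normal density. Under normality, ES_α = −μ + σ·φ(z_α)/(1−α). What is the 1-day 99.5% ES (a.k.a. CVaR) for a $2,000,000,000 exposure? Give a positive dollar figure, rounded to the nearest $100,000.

$195,700,000

Tail multiplier: φ(z)/(1−α) = 0.014453 / 0.005 = 2.891.
ES = −(0.13%) + 3.43% × 2.891 = 9.786%.
On $2,000,000,000: 0.09786 × $2,000,000,000 = $195,720,000.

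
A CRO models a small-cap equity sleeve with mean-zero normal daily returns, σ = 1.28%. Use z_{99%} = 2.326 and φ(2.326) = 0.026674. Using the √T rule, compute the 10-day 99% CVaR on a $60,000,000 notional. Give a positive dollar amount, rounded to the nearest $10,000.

σ_{10d} = 1.28% × √10 = 4.048%.
ES multiplier = φ(z)/(1−α) = 0.026674/0.01 = 2.667.
ES = 4.048% × 2.667 = 10.796%; on $60,000,000: $6,477,600.

$6,480,000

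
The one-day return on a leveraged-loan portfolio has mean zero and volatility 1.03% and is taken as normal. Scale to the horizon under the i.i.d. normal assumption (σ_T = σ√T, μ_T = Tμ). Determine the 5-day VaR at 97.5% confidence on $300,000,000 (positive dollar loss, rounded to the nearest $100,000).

$13,500,000

At 97.5%, z = 1.960.
σ_{5d} = 1.03% × √5 = 2.303%.
VaR = 1.960 × 2.303% = 4.514%.
On $300,000,000: 0.04514 × $300,000,000 = $13,542,000.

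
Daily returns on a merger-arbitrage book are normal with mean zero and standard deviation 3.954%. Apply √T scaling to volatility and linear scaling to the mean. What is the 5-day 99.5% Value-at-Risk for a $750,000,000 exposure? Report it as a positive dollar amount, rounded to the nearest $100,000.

$170,800,000

At 99.5%, z = 2.576.
σ_{5d} = 3.954% × √5 = 8.841%.
VaR = 2.576 × 8.841% = 22.774%.
On $750,000,000: 0.22774 × $750,000,000 = $170,805,000.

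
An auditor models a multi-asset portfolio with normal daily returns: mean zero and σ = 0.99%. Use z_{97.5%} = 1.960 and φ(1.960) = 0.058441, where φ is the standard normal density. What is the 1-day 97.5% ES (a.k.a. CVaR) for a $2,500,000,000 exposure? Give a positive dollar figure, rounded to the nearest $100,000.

$57,900,000

Tail multiplier: φ(z)/(1−α) = 0.058441 / 0.025 = 2.338.
ES = 0.99% × 2.338 = 2.315%.
On $2,500,000,000: 0.02315 × $2,500,000,000 = $57,875,000.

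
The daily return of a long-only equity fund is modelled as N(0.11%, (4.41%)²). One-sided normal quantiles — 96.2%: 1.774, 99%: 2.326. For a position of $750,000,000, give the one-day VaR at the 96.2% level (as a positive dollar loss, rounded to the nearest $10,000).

$57,850,000

VaR = −μ + z·σ = −(0.11%) + 1.774 × 4.41% = 7.713%.
On $750,000,000: 0.07713 × $750,000,000 = $57,847,500.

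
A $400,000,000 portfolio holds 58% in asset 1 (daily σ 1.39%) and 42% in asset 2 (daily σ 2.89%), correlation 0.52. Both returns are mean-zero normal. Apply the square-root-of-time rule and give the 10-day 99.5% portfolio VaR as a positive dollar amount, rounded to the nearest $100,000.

σ_p = √(0.58²·1.39² + 0.42²·2.89² + 2·0.52·0.58·0.42·1.39·2.89) = 1.772%.
σ_{10d} = 1.772% × √10 = 5.604%.
z(99.5%) = 2.576.
VaR = 2.576 × 5.604% = 14.436%; on $400,000,000 that is $57,744,000.

$57,700,000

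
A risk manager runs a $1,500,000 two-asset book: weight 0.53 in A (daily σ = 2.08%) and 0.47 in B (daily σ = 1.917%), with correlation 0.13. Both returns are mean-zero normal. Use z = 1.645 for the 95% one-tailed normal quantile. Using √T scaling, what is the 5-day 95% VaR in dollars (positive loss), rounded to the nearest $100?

$83,400

σ_p = √(0.53²·2.08² + 0.47²·1.917² + 2·0.13·0.53·0.47·2.08·1.917) = 1.512%.
σ_{5d} = 1.512% × √5 = 3.381%.
VaR = 1.645 × 3.381% = 5.562%; on $1,500,000 that is $83,430.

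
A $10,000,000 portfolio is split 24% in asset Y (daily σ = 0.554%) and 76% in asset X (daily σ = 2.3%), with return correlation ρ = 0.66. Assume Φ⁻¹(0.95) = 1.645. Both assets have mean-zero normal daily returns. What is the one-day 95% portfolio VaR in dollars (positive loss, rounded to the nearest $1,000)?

$302,000

σ_p² = 0.24²·0.554² + 0.76²·2.3² + 2·0.66·0.24·0.76·0.554·2.3 = 3.3800 (%²).
σ_p = √3.3800 = 1.838%.
VaR = 1.645 × 1.838% = 3.024%; on $10,000,000 that is $302,400.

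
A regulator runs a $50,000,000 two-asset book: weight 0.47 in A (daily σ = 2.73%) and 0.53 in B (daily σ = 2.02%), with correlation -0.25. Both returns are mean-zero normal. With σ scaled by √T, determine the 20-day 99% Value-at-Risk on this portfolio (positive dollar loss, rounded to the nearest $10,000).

σ_p = √(0.47²·2.73² + 0.53²·2.02² + 2·-0.25·0.47·0.53·2.73·2.02) = 1.451%.
σ_{20d} = 1.451% × √20 = 6.489%.
z(99%) = 2.326.
VaR = 2.326 × 6.489% = 15.093%; on $50,000,000 that is $7,546,500.

$7,550,000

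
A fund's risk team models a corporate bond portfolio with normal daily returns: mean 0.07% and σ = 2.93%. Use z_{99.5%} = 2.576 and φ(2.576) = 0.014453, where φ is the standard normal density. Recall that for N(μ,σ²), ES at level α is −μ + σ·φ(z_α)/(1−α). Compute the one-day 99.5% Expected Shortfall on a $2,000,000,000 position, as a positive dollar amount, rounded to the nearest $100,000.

$168,000,000

Tail multiplier: φ(z)/(1−α) = 0.014453 / 0.005 = 2.891.
ES = −(0.07%) + 2.93% × 2.891 = 8.401%.
On $2,000,000,000: 0.08401 × $2,000,000,000 = $168,020,000.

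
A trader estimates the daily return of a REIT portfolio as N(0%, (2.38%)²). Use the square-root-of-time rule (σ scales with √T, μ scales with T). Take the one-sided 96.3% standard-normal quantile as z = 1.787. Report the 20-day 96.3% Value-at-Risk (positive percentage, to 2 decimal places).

σ_{20d} = 2.38% × √20 = 10.644%.
VaR = 1.787 × 10.644% = 19.021%.

19.02%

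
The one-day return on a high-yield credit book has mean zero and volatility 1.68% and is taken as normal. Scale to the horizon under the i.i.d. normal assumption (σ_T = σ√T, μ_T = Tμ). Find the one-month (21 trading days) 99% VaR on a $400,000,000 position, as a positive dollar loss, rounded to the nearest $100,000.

At 99%, z = 2.326.
σ_{21d} = 1.68% × √21 = 7.699%.
VaR = 2.326 × 7.699% = 17.908%.
On $400,000,000: 0.17908 × $400,000,000 = $71,632,000.

$71,600,000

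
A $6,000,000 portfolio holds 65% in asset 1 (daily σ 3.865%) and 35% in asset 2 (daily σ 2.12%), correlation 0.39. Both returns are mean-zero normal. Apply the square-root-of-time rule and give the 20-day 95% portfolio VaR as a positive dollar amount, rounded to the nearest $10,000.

$1,270,000

σ_p = √(0.65²·3.865² + 0.35²·2.12² + 2·0.39·0.65·0.35·3.865·2.12) = 2.884%.
σ_{20d} = 2.884% × √20 = 12.898%.
z(95%) = 1.645.
VaR = 1.645 × 12.898% = 21.217%; on $6,000,000 that is $1,273,020.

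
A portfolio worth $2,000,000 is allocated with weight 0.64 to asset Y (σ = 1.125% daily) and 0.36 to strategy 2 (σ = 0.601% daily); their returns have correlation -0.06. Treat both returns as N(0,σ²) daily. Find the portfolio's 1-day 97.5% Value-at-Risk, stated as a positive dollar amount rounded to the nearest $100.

σ_p² = 0.64²·1.125² + 0.36²·0.601² + 2·-0.06·0.64·0.36·1.125·0.601 = 0.5465 (%²).
σ_p = √0.5465 = 0.739%.
At 97.5%, z = 1.960.
VaR = 1.960 × 0.739% = 1.448%; on $2,000,000 that is $28,960.

$29,000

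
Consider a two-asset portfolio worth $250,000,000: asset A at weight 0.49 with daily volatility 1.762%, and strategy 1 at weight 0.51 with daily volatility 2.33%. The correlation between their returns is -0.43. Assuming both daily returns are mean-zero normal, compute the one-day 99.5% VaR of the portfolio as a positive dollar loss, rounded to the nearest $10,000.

σ_p² = 0.49²·1.762² + 0.51²·2.33² + 2·-0.43·0.49·0.51·1.762·2.33 = 1.2752 (%²).
σ_p = √1.2752 = 1.129%.
At 99.5%, z = 2.576.
VaR = 2.576 × 1.129% = 2.908%; on $250,000,000 that is $7,270,000.

$7,270,000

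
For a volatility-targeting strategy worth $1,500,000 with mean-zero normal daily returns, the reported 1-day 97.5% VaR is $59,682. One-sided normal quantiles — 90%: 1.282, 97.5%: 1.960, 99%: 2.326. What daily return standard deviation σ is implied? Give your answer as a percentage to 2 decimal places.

VaR as a fraction: $59,682 / $1,500,000 = 3.979%.
σ = VaR / z = 3.979% / 1.960 = 2.030%.

2.03%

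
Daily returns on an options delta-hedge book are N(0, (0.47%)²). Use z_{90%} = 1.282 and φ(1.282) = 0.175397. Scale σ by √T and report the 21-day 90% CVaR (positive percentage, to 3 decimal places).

σ_{21d} = 0.47% × √21 = 2.154%.
ES multiplier = φ(z)/(1−α) = 0.175397/0.1 = 1.754.
ES = 2.154% × 1.754 = 3.778%.

3.778%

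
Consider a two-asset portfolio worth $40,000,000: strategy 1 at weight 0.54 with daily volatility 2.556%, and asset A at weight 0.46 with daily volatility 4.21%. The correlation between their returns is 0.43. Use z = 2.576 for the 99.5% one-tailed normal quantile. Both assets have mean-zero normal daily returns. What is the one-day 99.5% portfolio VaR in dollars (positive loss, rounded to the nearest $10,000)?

σ_p² = 0.54²·2.556² + 0.46²·4.21² + 2·0.43·0.54·0.46·2.556·4.21 = 7.9542 (%²).
σ_p = √7.9542 = 2.820%.
VaR = 2.576 × 2.820% = 7.264%; on $40,000,000 that is $2,905,600.

$2,910,000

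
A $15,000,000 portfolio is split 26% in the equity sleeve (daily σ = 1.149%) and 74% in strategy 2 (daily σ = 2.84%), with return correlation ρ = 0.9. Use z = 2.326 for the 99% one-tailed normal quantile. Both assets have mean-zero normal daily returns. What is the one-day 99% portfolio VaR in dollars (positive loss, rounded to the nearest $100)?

σ_p² = 0.26²·1.149² + 0.74²·2.84² + 2·0.9·0.26·0.74·1.149·2.84 = 5.6361 (%²).
σ_p = √5.6361 = 2.374%.
VaR = 2.326 × 2.374% = 5.522%; on $15,000,000 that is $828,300.

$828,300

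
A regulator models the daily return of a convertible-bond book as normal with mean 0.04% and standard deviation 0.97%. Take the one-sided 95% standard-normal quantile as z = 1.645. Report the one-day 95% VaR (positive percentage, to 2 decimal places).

1.56%

VaR = −μ + z·σ = −(0.04%) + 1.645 × 0.97% = 1.556%.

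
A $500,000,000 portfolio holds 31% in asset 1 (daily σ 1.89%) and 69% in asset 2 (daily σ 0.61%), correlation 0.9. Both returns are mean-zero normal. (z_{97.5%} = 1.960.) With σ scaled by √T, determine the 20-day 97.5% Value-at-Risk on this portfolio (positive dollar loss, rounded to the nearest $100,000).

$43,000,000

σ_p = √(0.31²·1.89² + 0.69²·0.61² + 2·0.9·0.31·0.69·1.89·0.61) = 0.982%.
σ_{20d} = 0.982% × √20 = 4.392%.
VaR = 1.960 × 4.392% = 8.608%; on $500,000,000 that is $43,040,000.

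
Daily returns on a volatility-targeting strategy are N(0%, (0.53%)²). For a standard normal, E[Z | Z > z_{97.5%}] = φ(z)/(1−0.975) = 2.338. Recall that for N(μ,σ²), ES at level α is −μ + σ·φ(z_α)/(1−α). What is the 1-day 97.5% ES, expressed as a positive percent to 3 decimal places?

ES = 0.53% × 2.338 = 1.239%.

1.239%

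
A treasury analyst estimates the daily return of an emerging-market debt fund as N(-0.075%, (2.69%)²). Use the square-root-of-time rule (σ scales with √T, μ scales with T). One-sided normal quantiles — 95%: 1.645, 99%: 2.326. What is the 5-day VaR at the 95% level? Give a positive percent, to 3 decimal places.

σ_{5d} = 2.69% × √5 = 6.015%; μ_{5d} = 5 × -0.075% = -0.375%.
VaR = −(-0.375%) + 1.645 × 6.015% = 10.270%.

10.270%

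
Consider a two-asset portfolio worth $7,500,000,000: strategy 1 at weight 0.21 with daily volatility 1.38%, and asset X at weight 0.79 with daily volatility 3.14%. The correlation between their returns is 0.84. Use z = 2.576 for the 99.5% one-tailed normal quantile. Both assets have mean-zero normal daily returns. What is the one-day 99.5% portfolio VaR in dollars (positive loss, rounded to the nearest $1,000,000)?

$527,000,000

σ_p² = 0.21²·1.38² + 0.79²·3.14² + 2·0.84·0.21·0.79·1.38·3.14 = 7.4451 (%²).
σ_p = √7.4451 = 2.729%.
VaR = 2.576 × 2.729% = 7.030%; on $7,500,000,000 that is $527,250,000.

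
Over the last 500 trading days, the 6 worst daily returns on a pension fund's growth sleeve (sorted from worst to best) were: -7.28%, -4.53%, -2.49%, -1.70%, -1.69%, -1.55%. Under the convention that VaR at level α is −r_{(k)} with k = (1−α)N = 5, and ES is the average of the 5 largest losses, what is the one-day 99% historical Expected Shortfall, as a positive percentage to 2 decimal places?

The 5 worst returns sum to -17.69%.
ES = −(-17.69%) / 5 = 3.538% ≈ 3.54%.

3.54%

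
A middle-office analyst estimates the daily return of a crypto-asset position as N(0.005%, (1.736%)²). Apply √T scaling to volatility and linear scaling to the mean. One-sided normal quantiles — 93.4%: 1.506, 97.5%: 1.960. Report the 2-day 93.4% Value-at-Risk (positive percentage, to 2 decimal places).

3.69%

σ_{2d} = 1.736% × √2 = 2.455%; μ_{2d} = 2 × 0.005% = 0.010%.
VaR = −(0.010%) + 1.506 × 2.455% = 3.687%.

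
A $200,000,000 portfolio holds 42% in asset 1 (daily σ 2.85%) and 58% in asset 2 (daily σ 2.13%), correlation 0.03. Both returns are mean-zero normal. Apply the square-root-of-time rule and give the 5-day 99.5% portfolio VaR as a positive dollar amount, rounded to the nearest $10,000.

$20,110,000

σ_p = √(0.42²·2.85² + 0.58²·2.13² + 2·0.03·0.42·0.58·2.85·2.13) = 1.746%.
σ_{5d} = 1.746% × √5 = 3.904%.
z(99.5%) = 2.576.
VaR = 2.576 × 3.904% = 10.057%; on $200,000,000 that is $20,114,000.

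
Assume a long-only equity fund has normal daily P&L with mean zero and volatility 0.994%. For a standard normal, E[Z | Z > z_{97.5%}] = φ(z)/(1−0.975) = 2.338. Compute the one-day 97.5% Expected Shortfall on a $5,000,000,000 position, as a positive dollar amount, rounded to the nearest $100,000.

$116,200,000

ES = 0.994% × 2.338 = 2.324%.
On $5,000,000,000: 0.02324 × $5,000,000,000 = $116,200,000.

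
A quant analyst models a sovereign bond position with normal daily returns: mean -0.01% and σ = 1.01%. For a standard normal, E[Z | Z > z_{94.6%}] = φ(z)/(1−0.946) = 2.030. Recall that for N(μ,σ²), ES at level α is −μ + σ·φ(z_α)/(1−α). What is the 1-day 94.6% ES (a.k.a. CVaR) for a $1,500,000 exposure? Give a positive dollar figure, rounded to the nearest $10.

ES = −(-0.01%) + 1.01% × 2.030 = 2.060%.
On $1,500,000: 0.02060 × $1,500,000 = $30,900.

$30,900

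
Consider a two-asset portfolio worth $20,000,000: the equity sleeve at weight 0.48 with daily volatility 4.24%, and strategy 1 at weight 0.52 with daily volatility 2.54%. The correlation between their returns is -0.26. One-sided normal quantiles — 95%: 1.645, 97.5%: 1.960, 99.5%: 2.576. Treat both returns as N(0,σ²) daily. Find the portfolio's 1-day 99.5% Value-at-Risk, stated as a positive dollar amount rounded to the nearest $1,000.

σ_p² = 0.48²·4.24² + 0.52²·2.54² + 2·-0.26·0.48·0.52·4.24·2.54 = 4.4887 (%²).
σ_p = √4.4887 = 2.119%.
VaR = 2.576 × 2.119% = 5.459%; on $20,000,000 that is $1,091,800.

$1,092,000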